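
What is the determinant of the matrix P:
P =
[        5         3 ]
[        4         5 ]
det(P) = 13

For a 2×2 matrix [[a, b], [c, d]], det = a*d - b*c.
det(P) = (5)*(5) - (3)*(4) = 25 - 12 = 13.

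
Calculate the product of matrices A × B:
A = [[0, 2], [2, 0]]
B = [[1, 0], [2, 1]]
[[4, 2], [2, 0]]

Matrix multiplication:
C[0][0] = 0×1 + 2×2 = 4
C[0][1] = 0×0 + 2×1 = 2
C[1][0] = 2×1 + 0×2 = 2
C[1][1] = 2×0 + 0×1 = 0
Result: [[4, 2], [2, 0]]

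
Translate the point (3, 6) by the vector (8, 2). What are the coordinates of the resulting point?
(11, 8)

Translation by (8, 2):
x' = 3 + 8 = 11
y' = 6 + 2 = 8
Homogeneous matrix: [[1, 0, 8], [0, 1, 2], [0, 0, 1]]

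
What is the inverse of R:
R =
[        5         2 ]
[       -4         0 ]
det(R) = 8
R⁻¹ =
[        0      -1/4 ]
[      1/2       5/8 ]

For a 2×2 matrix R = [[a, b], [c, d]] with det(R) ≠ 0, R⁻¹ = (1/det(R)) * [[d, -b], [-c, a]].
det(R) = (5)*(0) - (2)*(-4) = 0 + 8 = 8.
R⁻¹ = (1/8) * [[0, -2], [4, 5]].
Dividing each entry by 8 and reducing:
R⁻¹ =
[        0      -1/4 ]
[      1/2       5/8 ]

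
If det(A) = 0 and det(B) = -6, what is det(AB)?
0

Use the multiplicative property of determinants: det(AB) = det(A)*det(B).
det(AB) = (0)*(-6) = 0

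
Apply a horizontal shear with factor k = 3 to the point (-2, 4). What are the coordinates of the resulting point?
(10, 4)

Shear matrix for horizontal shear with factor k = 3:
[[1, 3], [0, 1]]
Result: (-2, 4) → (10, 4)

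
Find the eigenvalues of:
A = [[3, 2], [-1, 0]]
λ = 1, 2

Solve det(A - λI) = 0. For a 2×2 matrix this is λ² - (trace)λ + det = 0.
trace(A) = 3 + 0 = 3.
det(A) = (3)*(0) - (2)*(-1) = 0 + 2 = 2.
Characteristic equation: λ² - (3)λ + (2) = 0.
Discriminant: (3)² - 4*(2) = 9 - 8 = 1.
Roots: λ = (3 ± √1) / 2 = 1, 2.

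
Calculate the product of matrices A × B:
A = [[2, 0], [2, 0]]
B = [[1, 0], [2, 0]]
[[2, 0], [2, 0]]

Matrix multiplication:
C[0][0] = 2×1 + 0×2 = 2
C[0][1] = 2×0 + 0×0 = 0
C[1][0] = 2×1 + 0×2 = 2
C[1][1] = 2×0 + 0×0 = 0
Result: [[2, 0], [2, 0]]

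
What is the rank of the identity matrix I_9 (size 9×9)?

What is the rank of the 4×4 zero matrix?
rank(I_9) = 9, rank(0) = 0

The identity I_9 has 9 columns that are the standard basis vectors e_1, …, e_9. These are linearly independent, so all 9 columns are pivots and rank(I_9) = 9.
The 4×4 zero matrix has every entry zero, so every row is the zero row and there are no pivots; rank(0) = 0.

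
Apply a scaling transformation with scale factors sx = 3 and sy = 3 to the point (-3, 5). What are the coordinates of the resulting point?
(-9, 15)

Scaling matrix:
[[3, 0], [0, 3]]
Result: (-3 × 3, 5 × 3) = (-9, 15)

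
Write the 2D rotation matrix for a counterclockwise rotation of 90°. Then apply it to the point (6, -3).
R = [[0, -1], [1, 0]]; R·(6, -3) = (3, 6)

Rotation matrix formula: R(θ) = [[cos θ, -sin θ], [sin θ, cos θ]]
For θ = 90°:
cos(90°) = 0
sin(90°) = 1
R = [[0, -1], [1, 0]]
Apply to (6, -3): [0·6 + (-1)·-3, 1·6 + 0·-3] = (3, 6)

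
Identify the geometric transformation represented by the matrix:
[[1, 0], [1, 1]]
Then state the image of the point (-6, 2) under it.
vertical shear with factor 1; image of (-6, 2) is (-6, -4)

The matrix [[1, 0], [k, 1]] sends (x, y) to (x, 1x + y), leaving the x-coordinate fixed: a vertical shear.
The matrix [[1, 0], [1, 1]] represents: vertical shear with factor 1.
Applying it to (-6, 2): [1·-6 + 0·2, 1·-6 + 1·2] = (-6, -4).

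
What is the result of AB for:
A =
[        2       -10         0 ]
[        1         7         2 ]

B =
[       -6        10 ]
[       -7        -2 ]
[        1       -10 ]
AB =
[       58        40 ]
[      -53       -24 ]

Matrix multiplication: (AB)[i][j] = sum over k of A[i][k] * B[k][j].
  (AB)[0][0] = (2)*(-6) + (-10)*(-7) + (0)*(1) = 58
  (AB)[0][1] = (2)*(10) + (-10)*(-2) + (0)*(-10) = 40
  (AB)[1][0] = (1)*(-6) + (7)*(-7) + (2)*(1) = -53
  (AB)[1][1] = (1)*(10) + (7)*(-2) + (2)*(-10) = -24
AB =
[       58        40 ]
[      -53       -24 ]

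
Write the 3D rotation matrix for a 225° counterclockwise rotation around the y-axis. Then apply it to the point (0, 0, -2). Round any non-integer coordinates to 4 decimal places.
R = [[-√2/2, 0, -√2/2], [0, 1, 0], [√2/2, 0, -√2/2]]; R·(0, 0, -2) = (1.4142, 0.0000, 1.4142)

Rotation matrix for 225° around y-axis:
cos(225°) = -√2/2, sin(225°) = -√2/2
R = [[-√2/2, 0, -√2/2], [0, 1, 0], [√2/2, 0, -√2/2]]
Apply to (0, 0, -2): R·[0, 0, -2]ᵀ = (1.4142, 0.0000, 1.4142)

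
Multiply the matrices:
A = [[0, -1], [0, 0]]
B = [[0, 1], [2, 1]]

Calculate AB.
[[-2, -1], [0, 0]]

Each entry (i,j) of AB = sum over k of A[i][k]*B[k][j].
(AB)[0][0] = (0)*(0) + (-1)*(2) = -2
(AB)[0][1] = (0)*(1) + (-1)*(1) = -1
(AB)[1][0] = (0)*(0) + (0)*(2) = 0
(AB)[1][1] = (0)*(1) + (0)*(1) = 0
AB = [[-2, -1], [0, 0]]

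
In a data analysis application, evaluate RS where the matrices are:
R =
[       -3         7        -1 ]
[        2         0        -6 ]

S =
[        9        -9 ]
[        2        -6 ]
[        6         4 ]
RS =
[      -19       -19 ]
[      -18       -42 ]

Matrix multiplication: (RS)[i][j] = sum over k of R[i][k] * S[k][j].
  (RS)[0][0] = (-3)*(9) + (7)*(2) + (-1)*(6) = -19
  (RS)[0][1] = (-3)*(-9) + (7)*(-6) + (-1)*(4) = -19
  (RS)[1][0] = (2)*(9) + (0)*(2) + (-6)*(6) = -18
  (RS)[1][1] = (2)*(-9) + (0)*(-6) + (-6)*(4) = -42
RS =
[      -19       -19 ]
[      -18       -42 ]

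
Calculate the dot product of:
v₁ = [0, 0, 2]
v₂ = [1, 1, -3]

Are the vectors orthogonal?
-6, No

The dot product is the sum of products of corresponding components.
v₁·v₂ = (0)*(1) + (0)*(1) + (2)*(-3) = 0 + 0 - 6 = -6.
Two vectors are orthogonal iff their dot product is 0; here the dot product is -6, so the vectors are not orthogonal.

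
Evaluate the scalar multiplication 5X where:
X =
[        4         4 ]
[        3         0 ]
5X =
[       20        20 ]
[       15         0 ]

Scalar multiplication is elementwise: (5X)[i][j] = 5 * X[i][j].
  (5X)[0][0] = 5 * (4) = 20
  (5X)[0][1] = 5 * (4) = 20
  (5X)[1][0] = 5 * (3) = 15
  (5X)[1][1] = 5 * (0) = 0
5X =
[       20        20 ]
[       15         0 ]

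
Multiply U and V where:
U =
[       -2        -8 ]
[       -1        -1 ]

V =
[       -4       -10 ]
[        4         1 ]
UV =
[      -24        12 ]
[        0         9 ]

Matrix multiplication: (UV)[i][j] = sum over k of U[i][k] * V[k][j].
  (UV)[0][0] = (-2)*(-4) + (-8)*(4) = -24
  (UV)[0][1] = (-2)*(-10) + (-8)*(1) = 12
  (UV)[1][0] = (-1)*(-4) + (-1)*(4) = 0
  (UV)[1][1] = (-1)*(-10) + (-1)*(1) = 9
UV =
[      -24        12 ]
[        0         9 ]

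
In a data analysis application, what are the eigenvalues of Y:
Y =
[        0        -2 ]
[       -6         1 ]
λ = -3, 4

Solve det(Y - λI) = 0. For a 2×2 matrix the characteristic equation is λ² - (trace)λ + det = 0.
trace(Y) = a + d = 0 + 1 = 1.
det(Y) = a*d - b*c = (0)*(1) - (-2)*(-6) = 0 - 12 = -12.
Characteristic equation: λ² - (1)λ + (-12) = 0.
Discriminant = (1)² - 4*(-12) = 1 + 48 = 49.
λ = (1 ± √49) / 2 = (1 ± 7) / 2 = -3, 4.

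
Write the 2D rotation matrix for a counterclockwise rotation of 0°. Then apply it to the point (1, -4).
R = [[1, 0], [0, 1]]; R·(1, -4) = (1, -4)

Rotation matrix formula: R(θ) = [[cos θ, -sin θ], [sin θ, cos θ]]
For θ = 0°:
cos(0°) = 1
sin(0°) = 0
R = [[1, 0], [0, 1]]
Apply to (1, -4): [1·1 + (0)·-4, 0·1 + 1·-4] = (1, -4)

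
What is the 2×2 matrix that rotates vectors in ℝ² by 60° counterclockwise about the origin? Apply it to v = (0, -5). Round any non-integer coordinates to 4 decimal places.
R = [[1/2, -√3/2], [√3/2, 1/2]]; R·v = (4.3301, -2.5000)

A counterclockwise rotation by angle θ in ℝ² has matrix R(θ) = [[cos θ, -sin θ], [sin θ, cos θ]].
For θ = 60°: cos θ = 1/2, sin θ = √3/2.
R(60°) = [[1/2, -√3/2], [√3/2, 1/2]].
R·v = [1/2·0 + (-√3/2)·-5, √3/2·0 + 1/2·-5] = (4.3301, -2.5000).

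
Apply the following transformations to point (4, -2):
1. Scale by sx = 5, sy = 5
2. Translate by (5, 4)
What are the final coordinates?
(25, -6)

Step 1: Scale (4, -2) by (sx, sy) = (5, 5) → (20, -10)
Step 2: Translate by (5, 4) → (25, -6)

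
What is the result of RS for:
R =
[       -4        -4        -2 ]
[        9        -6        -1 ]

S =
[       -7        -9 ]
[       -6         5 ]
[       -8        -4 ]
RS =
[       68        24 ]
[      -19      -107 ]

Matrix multiplication: (RS)[i][j] = sum over k of R[i][k] * S[k][j].
  (RS)[0][0] = (-4)*(-7) + (-4)*(-6) + (-2)*(-8) = 68
  (RS)[0][1] = (-4)*(-9) + (-4)*(5) + (-2)*(-4) = 24
  (RS)[1][0] = (9)*(-7) + (-6)*(-6) + (-1)*(-8) = -19
  (RS)[1][1] = (9)*(-9) + (-6)*(5) + (-1)*(-4) = -107
RS =
[       68        24 ]
[      -19      -107 ]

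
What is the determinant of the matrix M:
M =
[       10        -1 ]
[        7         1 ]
det(M) = 17

For a 2×2 matrix [[a, b], [c, d]], det = a*d - b*c.
det(M) = (10)*(1) - (-1)*(7) = 10 + 7 = 17.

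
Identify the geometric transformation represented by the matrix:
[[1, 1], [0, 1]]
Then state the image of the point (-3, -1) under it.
horizontal shear with factor 1; image of (-3, -1) is (-4, -1)

The matrix [[1, k], [0, 1]] sends (x, y) to (x + 1y, y), leaving the y-coordinate fixed: a horizontal shear.
The matrix [[1, 1], [0, 1]] represents: horizontal shear with factor 1.
Applying it to (-3, -1): [1·-3 + 1·-1, 0·-3 + 1·-1] = (-4, -1).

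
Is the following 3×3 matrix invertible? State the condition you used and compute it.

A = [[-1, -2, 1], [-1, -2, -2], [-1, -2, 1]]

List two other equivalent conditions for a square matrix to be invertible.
No, not invertible; det(A) = 0 (two rows are equal, so the rows are linearly dependent). Equivalent conditions (failing for this A): rank(A) < 3; Ax = 0 has non-trivial solutions; 0 is an eigenvalue; the columns are linearly dependent.

To check invertibility, compute det(A).
In this matrix, row 0 and the last row are identical, so one row is a scalar multiple of another and the rows are linearly dependent.
A matrix with linearly dependent rows has det = 0 and is not invertible.
Equivalent failed conditions:
- rank(A) < 3.
- Ax = 0 has non-trivial solutions.
- 0 is an eigenvalue.
- The columns are linearly dependent.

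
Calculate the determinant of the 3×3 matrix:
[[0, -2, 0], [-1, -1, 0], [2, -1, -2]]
4

Expansion along first row:
det = 0·det([[-1,0],[-1,-2]]) - -2·det([[-1,0],[2,-2]]) + 0·det([[-1,-1],[2,-1]])
    = 0·(-1·-2 - 0·-1) - -2·(-1·-2 - 0·2) + 0·(-1·-1 - -1·2)
    = 0·2 - -2·2 + 0·3
    = 0 + 4 + 0 = 4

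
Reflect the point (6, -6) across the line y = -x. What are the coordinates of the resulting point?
(6, -6)

Reflection across line y = -x: (6, -6) → (6, -6)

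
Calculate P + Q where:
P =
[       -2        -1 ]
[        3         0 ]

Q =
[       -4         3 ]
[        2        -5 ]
P + Q =
[       -6         2 ]
[        5        -5 ]

Matrix addition is elementwise: (P+Q)[i][j] = P[i][j] + Q[i][j].
  (P+Q)[0][0] = (-2) + (-4) = -6
  (P+Q)[0][1] = (-1) + (3) = 2
  (P+Q)[1][0] = (3) + (2) = 5
  (P+Q)[1][1] = (0) + (-5) = -5
P + Q =
[       -6         2 ]
[        5        -5 ]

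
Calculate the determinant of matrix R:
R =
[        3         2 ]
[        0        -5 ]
det(R) = -15

For a 2×2 matrix [[a, b], [c, d]], det = a*d - b*c.
det(R) = (3)*(-5) - (2)*(0) = -15 - 0 = -15.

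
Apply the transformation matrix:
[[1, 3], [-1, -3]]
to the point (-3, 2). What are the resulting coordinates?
(3, -3)

Matrix multiplication:
[[1, 3], [-1, -3]] × [-3, 2]ᵀ
= [1×-3 + 3×2, -1×-3 + -3×2]ᵀ
= [3.0000, -3.0000]ᵀ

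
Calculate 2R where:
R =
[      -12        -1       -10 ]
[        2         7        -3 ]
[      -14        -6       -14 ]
2R =
[      -24        -2       -20 ]
[        4        14        -6 ]
[      -28       -12       -28 ]

Scalar multiplication is elementwise: (2R)[i][j] = 2 * R[i][j].
  (2R)[0][0] = 2 * (-12) = -24
  (2R)[0][1] = 2 * (-1) = -2
  (2R)[0][2] = 2 * (-10) = -20
  (2R)[1][0] = 2 * (2) = 4
  (2R)[1][1] = 2 * (7) = 14
  (2R)[1][2] = 2 * (-3) = -6
  (2R)[2][0] = 2 * (-14) = -28
  (2R)[2][1] = 2 * (-6) = -12
  (2R)[2][2] = 2 * (-14) = -28
2R =
[      -24        -2       -20 ]
[        4        14        -6 ]
[      -28       -12       -28 ]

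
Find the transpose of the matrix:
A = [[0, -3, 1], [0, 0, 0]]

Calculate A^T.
[[0, 0], [-3, 0], [1, 0]]

The transpose sends entry (i,j) to (j,i); rows become columns.
Row 0 of A: [0, -3, 1] -> column 0 of A^T.
Row 1 of A: [0, 0, 0] -> column 1 of A^T.
A^T = [[0, 0], [-3, 0], [1, 0]]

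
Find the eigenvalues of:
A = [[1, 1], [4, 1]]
λ = -1, 3

Solve det(A - λI) = 0. For a 2×2 matrix this is λ² - (trace)λ + det = 0.
trace(A) = 1 + 1 = 2.
det(A) = (1)*(1) - (1)*(4) = 1 - 4 = -3.
Characteristic equation: λ² - (2)λ + (-3) = 0.
Discriminant: (2)² - 4*(-3) = 4 + 12 = 16.
Roots: λ = (2 ± √16) / 2 = -1, 3.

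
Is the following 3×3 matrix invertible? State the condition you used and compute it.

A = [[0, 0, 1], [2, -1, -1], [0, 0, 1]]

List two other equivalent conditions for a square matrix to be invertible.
No, not invertible; det(A) = 0 (two rows are equal, so the rows are linearly dependent). Equivalent conditions (failing for this A): rank(A) < 3; Ax = 0 has non-trivial solutions; 0 is an eigenvalue; the columns are linearly dependent.

To check invertibility, compute det(A).
In this matrix, row 0 and the last row are identical, so one row is a scalar multiple of another and the rows are linearly dependent.
A matrix with linearly dependent rows has det = 0 and is not invertible.
Equivalent failed conditions:
- rank(A) < 3.
- Ax = 0 has non-trivial solutions.
- 0 is an eigenvalue.
- The columns are linearly dependent.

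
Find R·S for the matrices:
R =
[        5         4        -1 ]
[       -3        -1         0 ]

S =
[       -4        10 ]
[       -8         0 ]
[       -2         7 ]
RS =
[      -50        43 ]
[       20       -30 ]

Matrix multiplication: (RS)[i][j] = sum over k of R[i][k] * S[k][j].
  (RS)[0][0] = (5)*(-4) + (4)*(-8) + (-1)*(-2) = -50
  (RS)[0][1] = (5)*(10) + (4)*(0) + (-1)*(7) = 43
  (RS)[1][0] = (-3)*(-4) + (-1)*(-8) + (0)*(-2) = 20
  (RS)[1][1] = (-3)*(10) + (-1)*(0) + (0)*(7) = -30
RS =
[      -50        43 ]
[       20       -30 ]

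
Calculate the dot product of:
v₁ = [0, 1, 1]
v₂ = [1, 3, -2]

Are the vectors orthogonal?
1, No

The dot product is the sum of products of corresponding components.
v₁·v₂ = (0)*(1) + (1)*(3) + (1)*(-2) = 0 + 3 - 2 = 1.
Two vectors are orthogonal iff their dot product is 0; here the dot product is 1, so the vectors are not orthogonal.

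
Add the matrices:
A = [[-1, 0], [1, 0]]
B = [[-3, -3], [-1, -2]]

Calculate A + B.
[[-4, -3], [0, -2]]

Add corresponding elements:
(-1)+(-3)=-4
(0)+(-3)=-3
(1)+(-1)=0
(0)+(-2)=-2
A + B = [[-4, -3], [0, -2]]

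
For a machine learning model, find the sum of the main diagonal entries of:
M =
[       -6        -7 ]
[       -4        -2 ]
tr(M) = -6 - 2 = -8

The trace of a square matrix is the sum of its diagonal entries.
Diagonal entries of M: M[0][0] = -6, M[1][1] = -2.
tr(M) = -6 - 2 = -8.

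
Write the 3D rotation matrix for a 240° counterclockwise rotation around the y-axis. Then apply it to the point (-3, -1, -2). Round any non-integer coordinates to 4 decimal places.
R = [[-1/2, 0, -√3/2], [0, 1, 0], [√3/2, 0, -1/2]]; R·(-3, -1, -2) = (3.2321, -1.0000, -1.5981)

Rotation matrix for 240° around y-axis:
cos(240°) = -1/2, sin(240°) = -√3/2
R = [[-1/2, 0, -√3/2], [0, 1, 0], [√3/2, 0, -1/2]]
Apply to (-3, -1, -2): R·[-3, -1, -2]ᵀ = (3.2321, -1.0000, -1.5981)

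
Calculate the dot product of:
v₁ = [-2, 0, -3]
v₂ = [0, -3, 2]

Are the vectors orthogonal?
-6, No

The dot product is the sum of products of corresponding components.
v₁·v₂ = (-2)*(0) + (0)*(-3) + (-3)*(2) = 0 + 0 - 6 = -6.
Two vectors are orthogonal iff their dot product is 0; here the dot product is -6, so the vectors are not orthogonal.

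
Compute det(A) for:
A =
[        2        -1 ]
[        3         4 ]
det(A) = 11

For a 2×2 matrix [[a, b], [c, d]], det = a*d - b*c.
det(A) = (2)*(4) - (-1)*(3) = 8 + 3 = 11.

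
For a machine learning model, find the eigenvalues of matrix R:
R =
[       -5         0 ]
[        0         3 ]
λ = -5, 3

Solve det(R - λI) = 0. For a 2×2 matrix the characteristic equation is λ² - (trace)λ + det = 0.
trace(R) = a + d = -5 + 3 = -2.
det(R) = a*d - b*c = (-5)*(3) - (0)*(0) = -15 - 0 = -15.
Characteristic equation: λ² - (-2)λ + (-15) = 0.
Discriminant = (-2)² - 4*(-15) = 4 + 60 = 64.
λ = (-2 ± √64) / 2 = (-2 ± 8) / 2 = -5, 3.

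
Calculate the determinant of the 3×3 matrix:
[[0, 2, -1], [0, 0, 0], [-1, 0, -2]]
0

Expansion along first row:
det = 0·det([[0,0],[0,-2]]) - 2·det([[0,0],[-1,-2]]) + -1·det([[0,0],[-1,0]])
    = 0·(0·-2 - 0·0) - 2·(0·-2 - 0·-1) + -1·(0·0 - 0·-1)
    = 0·0 - 2·0 + -1·0
    = 0 + 0 + 0 = 0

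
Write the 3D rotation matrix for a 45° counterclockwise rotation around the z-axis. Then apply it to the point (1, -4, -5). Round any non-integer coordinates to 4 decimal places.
R = [[√2/2, -√2/2, 0], [√2/2, √2/2, 0], [0, 0, 1]]; R·(1, -4, -5) = (3.5355, -2.1213, -5.0000)

Rotation matrix for 45° around z-axis:
cos(45°) = √2/2, sin(45°) = √2/2
R = [[√2/2, -√2/2, 0], [√2/2, √2/2, 0], [0, 0, 1]]
Apply to (1, -4, -5): R·[1, -4, -5]ᵀ = (3.5355, -2.1213, -5.0000)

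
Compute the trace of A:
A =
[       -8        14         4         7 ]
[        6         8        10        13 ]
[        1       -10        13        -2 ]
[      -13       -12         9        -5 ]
tr(A) = -8 + 8 + 13 - 5 = 8

The trace of a square matrix is the sum of its diagonal entries.
Diagonal entries of A: A[0][0] = -8, A[1][1] = 8, A[2][2] = 13, A[3][3] = -5.
tr(A) = -8 + 8 + 13 - 5 = 8.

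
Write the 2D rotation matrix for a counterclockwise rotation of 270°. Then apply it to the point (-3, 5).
R = [[0, 1], [-1, 0]]; R·(-3, 5) = (5, 3)

Rotation matrix formula: R(θ) = [[cos θ, -sin θ], [sin θ, cos θ]]
For θ = 270°:
cos(270°) = 0
sin(270°) = -1
R = [[0, 1], [-1, 0]]
Apply to (-3, 5): [0·-3 + (1)·5, -1·-3 + 0·5] = (5, 3)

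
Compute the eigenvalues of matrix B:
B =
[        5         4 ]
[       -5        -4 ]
λ = 0, 1

Solve det(B - λI) = 0. For a 2×2 matrix the characteristic equation is λ² - (trace)λ + det = 0.
trace(B) = a + d = 5 - 4 = 1.
det(B) = a*d - b*c = (5)*(-4) - (4)*(-5) = -20 + 20 = 0.
Characteristic equation: λ² - (1)λ + (0) = 0.
Discriminant = (1)² - 4*(0) = 1 - 0 = 1.
λ = (1 ± √1) / 2 = (1 ± 1) / 2 = 0, 1.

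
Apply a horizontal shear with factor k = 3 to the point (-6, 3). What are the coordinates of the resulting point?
(3, 3)

Shear matrix for horizontal shear with factor k = 3:
[[1, 3], [0, 1]]
Result: (-6, 3) → (3, 3)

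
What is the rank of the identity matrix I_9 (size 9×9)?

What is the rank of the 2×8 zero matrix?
rank(I_9) = 9, rank(0) = 0

The identity I_9 has 9 columns that are the standard basis vectors e_1, …, e_9. These are linearly independent, so all 9 columns are pivots and rank(I_9) = 9.
The 2×8 zero matrix has every entry zero, so every row is the zero row and there are no pivots; rank(0) = 0.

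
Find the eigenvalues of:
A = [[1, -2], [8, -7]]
λ = -3, -3

Solve det(A - λI) = 0. For a 2×2 matrix this is λ² - (trace)λ + det = 0.
trace(A) = 1 - 7 = -6.
det(A) = (1)*(-7) - (-2)*(8) = -7 + 16 = 9.
Characteristic equation: λ² - (-6)λ + (9) = 0.
Discriminant: (-6)² - 4*(9) = 36 - 36 = 0.
Roots: λ = (-6 ± √0) / 2 = -3, -3.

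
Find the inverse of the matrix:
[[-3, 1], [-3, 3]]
[[-1/2, 1/6], [-1/2, 1/2]]

For [[a,b],[c,d]], inverse = (1/det)·[[d,-b],[-c,a]]
det = -3·3 - 1·-3 = -6
Inverse = (1/-6)·[[3, -1], [3, -3]]
        = [[-1/2, 1/6], [-1/2, 1/2]]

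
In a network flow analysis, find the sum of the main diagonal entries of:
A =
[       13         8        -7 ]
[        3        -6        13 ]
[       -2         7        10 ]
tr(A) = 13 - 6 + 10 = 17

The trace of a square matrix is the sum of its diagonal entries.
Diagonal entries of A: A[0][0] = 13, A[1][1] = -6, A[2][2] = 10.
tr(A) = 13 - 6 + 10 = 17.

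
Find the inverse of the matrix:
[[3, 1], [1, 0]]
[[0, 1], [1, -3]]

For [[a,b],[c,d]], inverse = (1/det)·[[d,-b],[-c,a]]
det = 3·0 - 1·1 = -1
Inverse = (1/-1)·[[0, -1], [-1, 3]]
        = [[0, 1], [1, -3]]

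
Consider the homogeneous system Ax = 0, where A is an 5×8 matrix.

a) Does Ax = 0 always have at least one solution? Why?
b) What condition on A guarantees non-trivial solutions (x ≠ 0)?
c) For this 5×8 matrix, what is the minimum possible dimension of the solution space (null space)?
a) Yes, x = 0 is always a solution. b) When A has linearly dependent columns (rank < n). c) Minimum nullity = 3.

a) x = 0 satisfies A·0 = 0, so the zero vector is always a solution.
b) Non-trivial solutions exist iff the columns of A are linearly dependent, equivalently rank(A) < n (the number of columns).
c) By rank-nullity, rank(A) + nullity(A) = n = 8. Since A has only 5 rows, rank(A) ≤ 5, so nullity(A) ≥ 8 - 5 = 3.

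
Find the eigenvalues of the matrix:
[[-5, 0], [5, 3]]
λ = -5 and λ = 3

Characteristic equation: det(A - λI) = 0
λ² - (trace)λ + (det) = 0
λ² - (-2)λ + (-15) = 0
λ² + 2λ - 15 = 0
Solving: λ = -5, 3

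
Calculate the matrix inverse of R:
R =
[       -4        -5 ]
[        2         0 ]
det(R) = 10
R⁻¹ =
[        0       1/2 ]
[     -1/5      -2/5 ]

For a 2×2 matrix R = [[a, b], [c, d]] with det(R) ≠ 0, R⁻¹ = (1/det(R)) * [[d, -b], [-c, a]].
det(R) = (-4)*(0) - (-5)*(2) = 0 + 10 = 10.
R⁻¹ = (1/10) * [[0, 5], [-2, -4]].
Dividing each entry by 10 and reducing:
R⁻¹ =
[        0       1/2 ]
[     -1/5      -2/5 ]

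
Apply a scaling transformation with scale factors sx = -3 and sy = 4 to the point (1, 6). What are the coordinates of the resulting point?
(-3, 24)

Scaling matrix:
[[-3, 0], [0, 4]]
Result: (1 × -3, 6 × 4) = (-3, 24)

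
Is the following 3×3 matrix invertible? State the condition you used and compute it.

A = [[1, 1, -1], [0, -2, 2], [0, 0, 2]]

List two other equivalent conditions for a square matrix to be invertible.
Yes, invertible; det(A) = -4 ≠ 0. Equivalent conditions: rank(A) = 3; Ax = 0 has only the trivial solution; 0 is not an eigenvalue; the columns of A are linearly independent.

To check invertibility, compute det(A).
The given matrix is triangular, so det(A) equals the product of its diagonal entries = -4 ≠ 0.
Since det(A) ≠ 0, A is invertible.
Equivalent conditions for a square matrix A to be invertible:
- rank(A) = 3 (full rank).
- The homogeneous system Ax = 0 has only the trivial solution x = 0.
- 0 is not an eigenvalue of A.
- The columns (equivalently rows) of A are linearly independent.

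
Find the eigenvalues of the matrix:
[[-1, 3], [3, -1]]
λ = -4 and λ = 2

Characteristic equation: det(A - λI) = 0
λ² - (trace)λ + (det) = 0
λ² - (-2)λ + (-8) = 0
λ² + 2λ - 8 = 0
Solving: λ = -4, 2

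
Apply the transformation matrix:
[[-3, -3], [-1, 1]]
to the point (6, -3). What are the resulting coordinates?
(-9, -9)

Matrix multiplication:
[[-3, -3], [-1, 1]] × [6, -3]ᵀ
= [-3×6 + -3×-3, -1×6 + 1×-3]ᵀ
= [-9.0000, -9.0000]ᵀ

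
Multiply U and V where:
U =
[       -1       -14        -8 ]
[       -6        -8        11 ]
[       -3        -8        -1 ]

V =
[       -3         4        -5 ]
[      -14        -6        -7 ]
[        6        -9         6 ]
UV =
[      151       152        55 ]
[      196       -75       152 ]
[      115        45        65 ]

Matrix multiplication: (UV)[i][j] = sum over k of U[i][k] * V[k][j].
  (UV)[0][0] = (-1)*(-3) + (-14)*(-14) + (-8)*(6) = 151
  (UV)[0][1] = (-1)*(4) + (-14)*(-6) + (-8)*(-9) = 152
  (UV)[0][2] = (-1)*(-5) + (-14)*(-7) + (-8)*(6) = 55
  (UV)[1][0] = (-6)*(-3) + (-8)*(-14) + (11)*(6) = 196
  (UV)[1][1] = (-6)*(4) + (-8)*(-6) + (11)*(-9) = -75
  (UV)[1][2] = (-6)*(-5) + (-8)*(-7) + (11)*(6) = 152
  (UV)[2][0] = (-3)*(-3) + (-8)*(-14) + (-1)*(6) = 115
  (UV)[2][1] = (-3)*(4) + (-8)*(-6) + (-1)*(-9) = 45
  (UV)[2][2] = (-3)*(-5) + (-8)*(-7) + (-1)*(6) = 65
UV =
[      151       152        55 ]
[      196       -75       152 ]
[      115        45        65 ]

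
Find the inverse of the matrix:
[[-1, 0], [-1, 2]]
[[-1, 0], [-1/2, 1/2]]

For [[a,b],[c,d]], inverse = (1/det)·[[d,-b],[-c,a]]
det = -1·2 - 0·-1 = -2
Inverse = (1/-2)·[[2, 0], [1, -1]]
        = [[-1, 0], [-1/2, 1/2]]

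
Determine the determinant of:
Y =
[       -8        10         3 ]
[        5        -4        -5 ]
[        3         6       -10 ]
det(Y) = -84

Expand along row 0 (cofactor expansion): det(Y) = a*(e*i - f*h) - b*(d*i - f*g) + c*(d*h - e*g), where the 3×3 is [[a, b, c], [d, e, f], [g, h, i]].
Minor M_00 = (-4)*(-10) - (-5)*(6) = 40 + 30 = 70.
Minor M_01 = (5)*(-10) - (-5)*(3) = -50 + 15 = -35.
Minor M_02 = (5)*(6) - (-4)*(3) = 30 + 12 = 42.
det(Y) = (-8)*(70) - (10)*(-35) + (3)*(42) = -560 + 350 + 126 = -84.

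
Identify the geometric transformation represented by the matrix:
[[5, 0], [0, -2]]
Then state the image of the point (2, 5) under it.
non-uniform scaling by (5, -2); image of (2, 5) is (10, -10)

This is diagonal with distinct entries, so it scales the x-axis by 5 and the y-axis by -2.
The matrix [[5, 0], [0, -2]] represents: non-uniform scaling by (5, -2).
Applying it to (2, 5): [5·2 + 0·5, 0·2 + -2·5] = (10, -10).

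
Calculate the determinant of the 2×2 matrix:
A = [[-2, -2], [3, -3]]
12

For A = [[a, b], [c, d]], det(A) = a*d - b*c.
det(A) = (-2)*(-3) - (-2)*(3) = 6 - -6 = 12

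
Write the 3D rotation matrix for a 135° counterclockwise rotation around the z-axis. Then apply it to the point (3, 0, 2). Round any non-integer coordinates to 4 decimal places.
R = [[-√2/2, -√2/2, 0], [√2/2, -√2/2, 0], [0, 0, 1]]; R·(3, 0, 2) = (-2.1213, 2.1213, 2.0000)

Rotation matrix for 135° around z-axis:
cos(135°) = -√2/2, sin(135°) = √2/2
R = [[-√2/2, -√2/2, 0], [√2/2, -√2/2, 0], [0, 0, 1]]
Apply to (3, 0, 2): R·[3, 0, 2]ᵀ = (-2.1213, 2.1213, 2.0000)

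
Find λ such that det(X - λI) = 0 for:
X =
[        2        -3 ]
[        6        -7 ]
λ = -4, -1

Solve det(X - λI) = 0. For a 2×2 matrix the characteristic equation is λ² - (trace)λ + det = 0.
trace(X) = a + d = 2 - 7 = -5.
det(X) = a*d - b*c = (2)*(-7) - (-3)*(6) = -14 + 18 = 4.
Characteristic equation: λ² - (-5)λ + (4) = 0.
Discriminant = (-5)² - 4*(4) = 25 - 16 = 9.
λ = (-5 ± √9) / 2 = (-5 ± 3) / 2 = -4, -1.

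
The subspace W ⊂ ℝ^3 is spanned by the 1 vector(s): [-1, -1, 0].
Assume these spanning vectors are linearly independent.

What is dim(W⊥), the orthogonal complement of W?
dim(W⊥) = 2

For any subspace W of ℝ^n, dim(W) + dim(W⊥) = n (the whole-space dimension).
Here the given 1 vectors are linearly independent, so dim(W) = 1.
Thus dim(W⊥) = n - dim(W) = 3 - 1 = 2.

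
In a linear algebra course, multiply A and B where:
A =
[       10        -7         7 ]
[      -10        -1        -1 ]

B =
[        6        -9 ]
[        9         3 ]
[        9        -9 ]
AB =
[       60      -174 ]
[      -78        96 ]

Matrix multiplication: (AB)[i][j] = sum over k of A[i][k] * B[k][j].
  (AB)[0][0] = (10)*(6) + (-7)*(9) + (7)*(9) = 60
  (AB)[0][1] = (10)*(-9) + (-7)*(3) + (7)*(-9) = -174
  (AB)[1][0] = (-10)*(6) + (-1)*(9) + (-1)*(9) = -78
  (AB)[1][1] = (-10)*(-9) + (-1)*(3) + (-1)*(-9) = 96
AB =
[       60      -174 ]
[      -78        96 ]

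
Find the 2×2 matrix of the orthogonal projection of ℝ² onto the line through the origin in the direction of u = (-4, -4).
[[1/2, 1/2], [1/2, 1/2]]

The orthogonal projection onto the line spanned by a nonzero vector u = (a, b) has matrix P = (u uᵀ) / (uᵀ u) = (1/(a² + b²)) · [[a², ab], [ab, b²]].
Here u = (-4, -4), so a² + b² = 16 + 16 = 32.
P = (1/32) · [[16, 16], [16, 16]] = [[1/2, 1/2], [1/2, 1/2]].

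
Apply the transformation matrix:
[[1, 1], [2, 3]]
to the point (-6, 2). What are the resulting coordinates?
(-4, -6)

Matrix multiplication:
[[1, 1], [2, 3]] × [-6, 2]ᵀ
= [1×-6 + 1×2, 2×-6 + 3×2]ᵀ
= [-4.0000, -6.0000]ᵀ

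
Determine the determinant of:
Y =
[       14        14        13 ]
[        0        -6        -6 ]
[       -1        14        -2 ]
det(Y) = 1350

Expand along row 0 (cofactor expansion): det(Y) = a*(e*i - f*h) - b*(d*i - f*g) + c*(d*h - e*g), where the 3×3 is [[a, b, c], [d, e, f], [g, h, i]].
Minor M_00 = (-6)*(-2) - (-6)*(14) = 12 + 84 = 96.
Minor M_01 = (0)*(-2) - (-6)*(-1) = 0 - 6 = -6.
Minor M_02 = (0)*(14) - (-6)*(-1) = 0 - 6 = -6.
det(Y) = (14)*(96) - (14)*(-6) + (13)*(-6) = 1344 + 84 - 78 = 1350.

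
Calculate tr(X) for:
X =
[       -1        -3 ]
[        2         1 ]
tr(X) = -1 + 1 = 0

The trace of a square matrix is the sum of its diagonal entries.
Diagonal entries of X: X[0][0] = -1, X[1][1] = 1.
tr(X) = -1 + 1 = 0.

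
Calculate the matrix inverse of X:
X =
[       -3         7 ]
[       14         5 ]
det(X) = -113
X⁻¹ =
[   -5/113     7/113 ]
[   14/113     3/113 ]

For a 2×2 matrix X = [[a, b], [c, d]] with det(X) ≠ 0, X⁻¹ = (1/det(X)) * [[d, -b], [-c, a]].
det(X) = (-3)*(5) - (7)*(14) = -15 - 98 = -113.
X⁻¹ = (1/-113) * [[5, -7], [-14, -3]].
Dividing each entry by -113 and reducing:
X⁻¹ =
[   -5/113     7/113 ]
[   14/113     3/113 ]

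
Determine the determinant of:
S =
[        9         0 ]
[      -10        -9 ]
det(S) = -81

For a 2×2 matrix [[a, b], [c, d]], det = a*d - b*c.
det(S) = (9)*(-9) - (0)*(-10) = -81 - 0 = -81.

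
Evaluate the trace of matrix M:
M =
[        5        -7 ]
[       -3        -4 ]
tr(M) = 5 - 4 = 1

The trace of a square matrix is the sum of its diagonal entries.
Diagonal entries of M: M[0][0] = 5, M[1][1] = -4.
tr(M) = 5 - 4 = 1.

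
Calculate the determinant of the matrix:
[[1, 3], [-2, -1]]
5

For a 2×2 matrix [[a, b], [c, d]], det = ad - bc
det = (1)(-1) - (3)(-2) = -1 - -6 = 5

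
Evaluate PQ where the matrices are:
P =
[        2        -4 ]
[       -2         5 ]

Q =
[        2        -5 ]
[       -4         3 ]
PQ =
[       20       -22 ]
[      -24        25 ]

Matrix multiplication: (PQ)[i][j] = sum over k of P[i][k] * Q[k][j].
  (PQ)[0][0] = (2)*(2) + (-4)*(-4) = 20
  (PQ)[0][1] = (2)*(-5) + (-4)*(3) = -22
  (PQ)[1][0] = (-2)*(2) + (5)*(-4) = -24
  (PQ)[1][1] = (-2)*(-5) + (5)*(3) = 25
PQ =
[       20       -22 ]
[      -24        25 ]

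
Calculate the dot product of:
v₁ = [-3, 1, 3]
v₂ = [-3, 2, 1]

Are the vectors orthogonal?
14, No

The dot product is the sum of products of corresponding components.
v₁·v₂ = (-3)*(-3) + (1)*(2) + (3)*(1) = 9 + 2 + 3 = 14.
Two vectors are orthogonal iff their dot product is 0; here the dot product is 14, so the vectors are not orthogonal.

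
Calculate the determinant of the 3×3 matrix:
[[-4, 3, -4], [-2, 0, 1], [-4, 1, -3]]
-18

Expansion along first row:
det = -4·det([[0,1],[1,-3]]) - 3·det([[-2,1],[-4,-3]]) + -4·det([[-2,0],[-4,1]])
    = -4·(0·-3 - 1·1) - 3·(-2·-3 - 1·-4) + -4·(-2·1 - 0·-4)
    = -4·-1 - 3·10 + -4·-2
    = 4 + -30 + 8 = -18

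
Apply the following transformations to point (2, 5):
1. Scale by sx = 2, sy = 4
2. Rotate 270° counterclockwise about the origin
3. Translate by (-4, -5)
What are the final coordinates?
(16, -9)

Step 1: Scale → (4, 20)
Step 2: Rotate 270° → (20, -4)
Step 3: Translate → (16, -9)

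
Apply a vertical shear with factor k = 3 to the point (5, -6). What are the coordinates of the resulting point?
(5, 9)

Shear matrix for vertical shear with factor k = 3:
[[1, 0], [3, 1]]
Result: (5, -6) → (5, 9)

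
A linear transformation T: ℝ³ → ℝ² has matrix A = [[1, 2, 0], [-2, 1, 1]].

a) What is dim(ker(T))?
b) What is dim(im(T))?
dim(ker) = 1, dim(im) = 2

The two rows are not scalar multiples of one another (no single k satisfies row 2 = k × row 1), so they are linearly independent.
Thus rank(A) = 2.
dim(im(T)) = rank(A) = 2.
By the rank-nullity theorem applied to T: ℝ³ → ℝ², rank(A) + nullity(A) = 3 (the domain dimension), so dim(ker(T)) = 3 - 2 = 1.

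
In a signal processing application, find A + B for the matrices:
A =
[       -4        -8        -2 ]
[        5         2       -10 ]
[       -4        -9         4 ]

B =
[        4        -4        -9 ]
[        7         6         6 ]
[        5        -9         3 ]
A + B =
[        0       -12       -11 ]
[       12         8        -4 ]
[        1       -18         7 ]

Matrix addition is elementwise: (A+B)[i][j] = A[i][j] + B[i][j].
  (A+B)[0][0] = (-4) + (4) = 0
  (A+B)[0][1] = (-8) + (-4) = -12
  (A+B)[0][2] = (-2) + (-9) = -11
  (A+B)[1][0] = (5) + (7) = 12
  (A+B)[1][1] = (2) + (6) = 8
  (A+B)[1][2] = (-10) + (6) = -4
  (A+B)[2][0] = (-4) + (5) = 1
  (A+B)[2][1] = (-9) + (-9) = -18
  (A+B)[2][2] = (4) + (3) = 7
A + B =
[        0       -12       -11 ]
[       12         8        -4 ]
[        1       -18         7 ]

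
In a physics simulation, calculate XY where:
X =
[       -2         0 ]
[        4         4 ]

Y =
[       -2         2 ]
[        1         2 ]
XY =
[        4        -4 ]
[       -4        16 ]

Matrix multiplication: (XY)[i][j] = sum over k of X[i][k] * Y[k][j].
  (XY)[0][0] = (-2)*(-2) + (0)*(1) = 4
  (XY)[0][1] = (-2)*(2) + (0)*(2) = -4
  (XY)[1][0] = (4)*(-2) + (4)*(1) = -4
  (XY)[1][1] = (4)*(2) + (4)*(2) = 16
XY =
[        4        -4 ]
[       -4        16 ]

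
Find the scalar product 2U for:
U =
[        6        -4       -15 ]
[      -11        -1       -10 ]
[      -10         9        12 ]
2U =
[       12        -8       -30 ]
[      -22        -2       -20 ]
[      -20        18        24 ]

Scalar multiplication is elementwise: (2U)[i][j] = 2 * U[i][j].
  (2U)[0][0] = 2 * (6) = 12
  (2U)[0][1] = 2 * (-4) = -8
  (2U)[0][2] = 2 * (-15) = -30
  (2U)[1][0] = 2 * (-11) = -22
  (2U)[1][1] = 2 * (-1) = -2
  (2U)[1][2] = 2 * (-10) = -20
  (2U)[2][0] = 2 * (-10) = -20
  (2U)[2][1] = 2 * (9) = 18
  (2U)[2][2] = 2 * (12) = 24
2U =
[       12        -8       -30 ]
[      -22        -2       -20 ]
[      -20        18        24 ]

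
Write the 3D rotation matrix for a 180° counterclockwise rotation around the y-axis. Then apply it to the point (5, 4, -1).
R = [[-1, 0, 0], [0, 1, 0], [0, 0, -1]]; R·(5, 4, -1) = (-5, 4, 1)

Rotation matrix for 180° around y-axis:
cos(180°) = -1, sin(180°) = 0
R = [[-1, 0, 0], [0, 1, 0], [0, 0, -1]]
Apply to (5, 4, -1): R·[5, 4, -1]ᵀ = (-5, 4, 1)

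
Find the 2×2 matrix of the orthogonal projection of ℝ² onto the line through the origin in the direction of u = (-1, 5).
[[1/26, -5/26], [-5/26, 25/26]]

The orthogonal projection onto the line spanned by a nonzero vector u = (a, b) has matrix P = (u uᵀ) / (uᵀ u) = (1/(a² + b²)) · [[a², ab], [ab, b²]].
Here u = (-1, 5), so a² + b² = 1 + 25 = 26.
P = (1/26) · [[1, -5], [-5, 25]] = [[1/26, -5/26], [-5/26, 25/26]].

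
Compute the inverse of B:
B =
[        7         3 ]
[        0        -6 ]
det(B) = -42
B⁻¹ =
[      1/7      1/14 ]
[        0      -1/6 ]

For a 2×2 matrix B = [[a, b], [c, d]] with det(B) ≠ 0, B⁻¹ = (1/det(B)) * [[d, -b], [-c, a]].
det(B) = (7)*(-6) - (3)*(0) = -42 - 0 = -42.
B⁻¹ = (1/-42) * [[-6, -3], [0, 7]].
Dividing each entry by -42 and reducing:
B⁻¹ =
[      1/7      1/14 ]
[        0      -1/6 ]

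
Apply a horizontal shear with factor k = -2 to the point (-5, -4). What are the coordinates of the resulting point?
(3, -4)

Shear matrix for horizontal shear with factor k = -2:
[[1, -2], [0, 1]]
Result: (-5, -4) → (3, -4)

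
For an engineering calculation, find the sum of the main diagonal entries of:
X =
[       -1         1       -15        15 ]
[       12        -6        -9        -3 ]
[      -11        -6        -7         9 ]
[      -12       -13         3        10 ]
tr(X) = -1 - 6 - 7 + 10 = -4

The trace of a square matrix is the sum of its diagonal entries.
Diagonal entries of X: X[0][0] = -1, X[1][1] = -6, X[2][2] = -7, X[3][3] = 10.
tr(X) = -1 - 6 - 7 + 10 = -4.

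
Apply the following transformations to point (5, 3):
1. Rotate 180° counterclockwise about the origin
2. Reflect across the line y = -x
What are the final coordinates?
(3, 5)

Step 1: Rotate 180° → (-5, -3)
Step 2: Reflect across the line y = -x → (3, 5)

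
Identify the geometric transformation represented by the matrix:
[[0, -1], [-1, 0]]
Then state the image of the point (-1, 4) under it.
reflection across the line y = -x; image of (-1, 4) is (-4, 1)

This is a symmetric orthogonal matrix with determinant -1, which characterizes a reflection in ℝ².
The matrix [[0, -1], [-1, 0]] represents: reflection across the line y = -x.
Applying it to (-1, 4): [0·-1 + -1·4, -1·-1 + 0·4] = (-4, 1).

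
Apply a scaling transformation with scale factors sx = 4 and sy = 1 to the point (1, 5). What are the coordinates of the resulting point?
(4, 5)

Scaling matrix:
[[4, 0], [0, 1]]
Result: (1 × 4, 5 × 1) = (4, 5)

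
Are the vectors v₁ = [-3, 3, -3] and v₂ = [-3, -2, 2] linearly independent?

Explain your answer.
Yes, linearly independent

Two vectors are linearly dependent iff one is a scalar multiple of the other.
No single scalar k satisfies v₂ = k·v₁ (the ratios of corresponding entries disagree), so v₁ and v₂ are linearly independent.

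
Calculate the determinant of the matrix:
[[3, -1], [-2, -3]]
-11

For a 2×2 matrix [[a, b], [c, d]], det = ad - bc
det = (3)(-3) - (-1)(-2) = -9 - 2 = -11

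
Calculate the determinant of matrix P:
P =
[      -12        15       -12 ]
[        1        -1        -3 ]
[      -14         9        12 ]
det(P) = 330

Expand along row 0 (cofactor expansion): det(P) = a*(e*i - f*h) - b*(d*i - f*g) + c*(d*h - e*g), where the 3×3 is [[a, b, c], [d, e, f], [g, h, i]].
Minor M_00 = (-1)*(12) - (-3)*(9) = -12 + 27 = 15.
Minor M_01 = (1)*(12) - (-3)*(-14) = 12 - 42 = -30.
Minor M_02 = (1)*(9) - (-1)*(-14) = 9 - 14 = -5.
det(P) = (-12)*(15) - (15)*(-30) + (-12)*(-5) = -180 + 450 + 60 = 330.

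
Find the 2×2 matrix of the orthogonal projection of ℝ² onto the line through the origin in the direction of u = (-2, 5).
[[4/29, -10/29], [-10/29, 25/29]]

The orthogonal projection onto the line spanned by a nonzero vector u = (a, b) has matrix P = (u uᵀ) / (uᵀ u) = (1/(a² + b²)) · [[a², ab], [ab, b²]].
Here u = (-2, 5), so a² + b² = 4 + 25 = 29.
P = (1/29) · [[4, -10], [-10, 25]] = [[4/29, -10/29], [-10/29, 25/29]].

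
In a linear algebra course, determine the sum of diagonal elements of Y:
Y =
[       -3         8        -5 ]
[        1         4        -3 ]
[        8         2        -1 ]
tr(Y) = -3 + 4 - 1 = 0

The trace of a square matrix is the sum of its diagonal entries.
Diagonal entries of Y: Y[0][0] = -3, Y[1][1] = 4, Y[2][2] = -1.
tr(Y) = -3 + 4 - 1 = 0.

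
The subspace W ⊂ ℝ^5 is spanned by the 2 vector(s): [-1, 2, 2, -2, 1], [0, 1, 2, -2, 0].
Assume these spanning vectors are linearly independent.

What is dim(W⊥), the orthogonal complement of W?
dim(W⊥) = 3

For any subspace W of ℝ^n, dim(W) + dim(W⊥) = n (the whole-space dimension).
Here the given 2 vectors are linearly independent, so dim(W) = 2.
Thus dim(W⊥) = n - dim(W) = 5 - 2 = 3.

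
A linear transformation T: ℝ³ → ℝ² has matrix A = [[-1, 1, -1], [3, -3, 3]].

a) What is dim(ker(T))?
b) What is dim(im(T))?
dim(ker) = 2, dim(im) = 1

Observe that row 2 = -3 × row 1 (so the rows are linearly dependent).
Thus rank(A) = 1 (only one linearly independent row).
dim(im(T)) = rank(A) = 1.
By the rank-nullity theorem applied to T: ℝ³ → ℝ², rank(A) + nullity(A) = 3 (the domain dimension), so dim(ker(T)) = 3 - 1 = 2.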